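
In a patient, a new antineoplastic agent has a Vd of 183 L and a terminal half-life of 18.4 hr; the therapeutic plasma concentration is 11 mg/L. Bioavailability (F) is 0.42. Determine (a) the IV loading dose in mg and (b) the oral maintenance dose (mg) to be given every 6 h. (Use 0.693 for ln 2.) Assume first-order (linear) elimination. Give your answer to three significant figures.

LD = Vd × C = 183.0 × 11 = 2013 mg
CL = 0.693 × Vd / t½ = 0.693 × 183.0 / 18.4 = 6.892 L/h
D = CL × Css × τ / F = 6.892 × 11 × 6 / 0.42 = 1083 mg

(a) 2010 mg; (b) 1080 mg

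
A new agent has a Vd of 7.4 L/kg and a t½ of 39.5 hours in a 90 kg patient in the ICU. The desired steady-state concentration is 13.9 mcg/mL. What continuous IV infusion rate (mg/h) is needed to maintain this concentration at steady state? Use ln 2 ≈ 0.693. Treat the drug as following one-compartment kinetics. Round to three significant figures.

162 mg/h

Vd(total) = 90 kg × 7.4 L/kg = 666.0 L
CL = ln 2 · Vd / t½ = 0.693 × 666.0 / 39.5 = 11.68 L/h
Infusion rate = CL × Css = 11.68 × 13.9 = 162.4 mg/h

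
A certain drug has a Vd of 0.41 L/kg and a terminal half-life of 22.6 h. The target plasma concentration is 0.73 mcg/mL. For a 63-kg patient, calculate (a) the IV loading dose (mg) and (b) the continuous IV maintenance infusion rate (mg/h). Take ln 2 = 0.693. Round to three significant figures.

(a) 18.9 mg; (b) 0.578 mg/h

Vd = 0.41 L/kg × 63 kg = 25.83 L
LD = Vd × C = 25.83 × 0.73 = 18.86 mg
CL = 0.693 × Vd / t½ = 0.693 × 25.83 / 22.6 = 0.7920 L/h
Infusion rate = CL × Css = 0.7920 × 0.73 = 0.5782 mg/h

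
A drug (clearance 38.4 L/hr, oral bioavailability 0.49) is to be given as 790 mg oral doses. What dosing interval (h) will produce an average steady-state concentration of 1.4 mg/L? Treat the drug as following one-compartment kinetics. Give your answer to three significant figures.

7.20 h

F·D/τ = CL·Css → τ = F·D / (CL·Css).
τ = 0.49 × 790 / (38.4 × 1.4) = 7.201 h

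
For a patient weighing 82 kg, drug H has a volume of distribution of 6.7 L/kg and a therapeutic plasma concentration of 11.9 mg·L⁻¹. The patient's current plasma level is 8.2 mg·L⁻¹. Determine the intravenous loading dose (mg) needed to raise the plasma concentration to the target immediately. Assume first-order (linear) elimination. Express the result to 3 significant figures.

2030 mg

Total Vd = 6.7 × 82 = 549.4 L
Concentration deficit ΔC = 11.9 − 8.2 = 3.700 mg/L
LD = Vd × ΔC = 549.4 × 3.700 = 2033 mg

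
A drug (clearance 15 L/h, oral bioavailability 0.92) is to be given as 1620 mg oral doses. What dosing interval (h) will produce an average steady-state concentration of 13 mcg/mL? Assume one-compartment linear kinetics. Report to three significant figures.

F·D/τ = CL·Css → τ = F·D / (CL·Css).
τ = 0.92 × 1620 / (15 × 13) = 7.643 h

7.64 h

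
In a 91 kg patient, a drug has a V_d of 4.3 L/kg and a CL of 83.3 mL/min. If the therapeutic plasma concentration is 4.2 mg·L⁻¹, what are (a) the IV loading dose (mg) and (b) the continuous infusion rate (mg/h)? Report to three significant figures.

Total Vd = 4.3 × 91 = 391.3 L
LD = Vd · C_target = 391.3 × 4.2 = 1643 mg
CL = 83.3 mL/min = 83.3 × 0.06 = 4.998 L/h
Maintenance infusion rate = CL × Css = 4.998 × 4.2 = 20.99 mg/h

(a) 1640 mg; (b) 21.0 mg/h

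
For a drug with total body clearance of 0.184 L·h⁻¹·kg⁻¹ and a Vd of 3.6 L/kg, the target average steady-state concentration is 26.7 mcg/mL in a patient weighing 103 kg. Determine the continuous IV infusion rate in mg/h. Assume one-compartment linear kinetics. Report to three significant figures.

CL = 0.184 L·h⁻¹·kg⁻¹ × 103 kg = 18.95 L/h
Vd does not affect the maintenance rate; only clearance governs steady-state input.
Rate = CL × Css = 18.95 × 26.7 = 506.0 mg/h

506 mg/h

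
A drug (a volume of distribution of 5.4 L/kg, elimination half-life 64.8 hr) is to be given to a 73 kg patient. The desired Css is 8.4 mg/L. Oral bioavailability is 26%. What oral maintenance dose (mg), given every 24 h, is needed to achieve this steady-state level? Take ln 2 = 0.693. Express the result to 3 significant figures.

Vd(total) = 73 kg × 5.4 L/kg = 394.2 L
k = 0.693/64.8 = 0.01069 h⁻¹, so CL = k·Vd = 0.01069 × 394.2 = 4.214 L/h
D = CL × Css × τ / F = 4.214 × 8.4 × 24 / 0.26 = 3267 mg

3270 mg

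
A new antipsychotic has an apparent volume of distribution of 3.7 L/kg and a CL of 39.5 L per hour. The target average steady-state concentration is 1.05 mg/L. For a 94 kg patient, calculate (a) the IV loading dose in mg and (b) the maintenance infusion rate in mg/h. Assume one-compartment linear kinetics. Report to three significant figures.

(a) 365 mg; (b) 41.5 mg/h

Vd = 3.7 L/kg × 94 kg = 347.8 L
Loading: fill Vd to C_target → 347.8 L × 1.05 mg/L = 365.2 mg
Infusion rate = 39.50 L/h × 1.05 mg/L = 41.48 mg/h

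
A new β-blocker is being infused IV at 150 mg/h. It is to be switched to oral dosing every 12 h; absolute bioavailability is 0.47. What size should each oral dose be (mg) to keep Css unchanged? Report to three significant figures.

To maintain the same Css, the systemic dosing rate must be unchanged: F·D/τ = infusion rate.
D = rate × τ / F = 150 × 12 / 0.47 = 3830 mg

3830 mg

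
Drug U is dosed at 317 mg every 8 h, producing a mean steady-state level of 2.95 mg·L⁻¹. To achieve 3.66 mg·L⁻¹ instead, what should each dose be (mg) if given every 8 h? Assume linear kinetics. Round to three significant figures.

393 mg

For first-order elimination, Css ∝ F·D/(CL·τ); F and CL are unchanged, so Css ∝ D/τ.
D₂ = D₁ × (Css,target / Css,current) = 317 × 3.66/2.95 = 393.3 mg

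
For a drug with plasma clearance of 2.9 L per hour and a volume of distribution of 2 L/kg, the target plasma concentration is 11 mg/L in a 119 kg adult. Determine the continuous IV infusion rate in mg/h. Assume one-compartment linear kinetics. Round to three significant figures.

R₀ = 2.900 × 11 = 31.90 mg/h

31.9 mg/h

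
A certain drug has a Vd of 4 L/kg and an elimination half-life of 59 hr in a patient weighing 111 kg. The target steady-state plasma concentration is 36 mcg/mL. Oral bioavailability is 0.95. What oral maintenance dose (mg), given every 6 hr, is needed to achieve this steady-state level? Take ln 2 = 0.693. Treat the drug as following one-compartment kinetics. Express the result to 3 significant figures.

1190 mg

Total Vd = 4 × 111 = 444.0 L
CL = ln 2 · Vd / t½ = 0.693 × 444.0 / 59 = 5.215 L/h
D = CL × Css × τ / F = 5.215 × 36 × 6 / 0.95 = 1186 mg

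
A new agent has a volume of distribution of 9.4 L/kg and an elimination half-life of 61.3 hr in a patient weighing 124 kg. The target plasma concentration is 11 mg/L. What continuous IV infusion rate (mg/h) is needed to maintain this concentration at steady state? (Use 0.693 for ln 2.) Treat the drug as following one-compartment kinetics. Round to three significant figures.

145 mg/h

Vd(total) = 124 kg × 9.4 L/kg = 1166 L
CL = ln 2 · Vd / t½ = 0.693 × 1166 / 61.3 = 13.18 L/h
Infusion rate = CL × Css = 13.18 × 11 = 145.0 mg/h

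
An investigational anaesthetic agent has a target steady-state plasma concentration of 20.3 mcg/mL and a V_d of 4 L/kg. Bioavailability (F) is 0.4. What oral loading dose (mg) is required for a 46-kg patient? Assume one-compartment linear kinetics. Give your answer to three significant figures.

9340 mg

Vd = 4 L/kg × 46 kg = 184.0 L
The loading dose fills Vd to the target concentration.
LD = Vd × C / F = 184.0 × 20.30 / 0.4 = 9338 mg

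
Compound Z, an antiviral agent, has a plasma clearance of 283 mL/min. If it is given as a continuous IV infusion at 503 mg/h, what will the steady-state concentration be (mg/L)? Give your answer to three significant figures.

CL = 283 mL/min × 60/1000 = 16.98 L/h
Css = rate / CL = 503 / 16.98 = 29.62 mg/L

29.6 mg/L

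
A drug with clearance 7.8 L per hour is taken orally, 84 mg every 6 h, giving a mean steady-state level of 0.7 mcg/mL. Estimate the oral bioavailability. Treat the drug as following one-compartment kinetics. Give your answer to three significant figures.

F·D/τ = CL·Css at steady state → F = CL·Css·τ / D.
F = 7.8 × 0.7 × 6 / 84 = 0.390

0.390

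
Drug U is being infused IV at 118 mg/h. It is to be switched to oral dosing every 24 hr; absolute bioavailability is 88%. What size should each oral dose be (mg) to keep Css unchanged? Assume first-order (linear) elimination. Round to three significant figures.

3220 mg

To maintain the same Css, the systemic dosing rate must be unchanged: F·D/τ = infusion rate.
D = rate × τ / F = 118 × 24 / 0.88 = 3218 mg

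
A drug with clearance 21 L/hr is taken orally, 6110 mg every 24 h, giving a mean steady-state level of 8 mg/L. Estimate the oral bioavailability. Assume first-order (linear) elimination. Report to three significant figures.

F·D/τ = CL·Css at steady state → F = CL·Css·τ / D.
F = 21 × 8 × 24 / 6110 = 0.660

0.660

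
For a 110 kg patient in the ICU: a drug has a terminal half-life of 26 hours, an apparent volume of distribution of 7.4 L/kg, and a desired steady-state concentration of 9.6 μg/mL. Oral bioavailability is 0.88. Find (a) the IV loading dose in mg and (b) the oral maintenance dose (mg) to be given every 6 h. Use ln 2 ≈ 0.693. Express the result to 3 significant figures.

(a) 7810 mg; (b) 1420 mg

Total Vd = 7.4 × 110 = 814.0 L
LD = Vd × C = 814.0 × 9.6 = 7814 mg
CL = 0.693 × Vd / t½ = 0.693 × 814.0 / 26 = 21.70 L/h
D = CL × Css × τ / F = 21.70 × 9.6 × 6 / 0.88 = 1420 mg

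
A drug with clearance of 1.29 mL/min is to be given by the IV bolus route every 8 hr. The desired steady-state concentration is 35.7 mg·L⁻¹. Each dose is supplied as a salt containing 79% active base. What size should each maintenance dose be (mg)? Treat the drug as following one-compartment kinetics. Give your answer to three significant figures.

CL = 1.29 mL/min × 60/1000 = 0.07740 L/h
D = CL × Css × τ / S = 0.07740 × 35.7 × 8 / 0.79 = 27.98 mg

28.0 mg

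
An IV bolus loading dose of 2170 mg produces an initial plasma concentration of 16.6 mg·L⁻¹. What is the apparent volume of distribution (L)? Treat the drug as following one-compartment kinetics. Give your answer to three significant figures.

Immediately after an IV bolus, C₀ = Dose / Vd, so Vd = Dose / C₀.
Vd = 2170 / 16.6 = 130.7 L

131 L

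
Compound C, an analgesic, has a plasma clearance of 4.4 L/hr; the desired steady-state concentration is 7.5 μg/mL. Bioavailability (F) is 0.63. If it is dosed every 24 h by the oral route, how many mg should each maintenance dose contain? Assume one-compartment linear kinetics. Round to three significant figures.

1260 mg

D = CL × Css × τ / F = 4.400 × 7.5 × 24 / 0.63 = 1257 mg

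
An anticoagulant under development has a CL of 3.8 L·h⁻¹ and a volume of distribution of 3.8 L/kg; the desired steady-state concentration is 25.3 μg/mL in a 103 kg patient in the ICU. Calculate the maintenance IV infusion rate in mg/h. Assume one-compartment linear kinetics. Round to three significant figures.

96.1 mg/h

Rate = CL × Css = 3.800 × 25.3 = 96.14 mg/h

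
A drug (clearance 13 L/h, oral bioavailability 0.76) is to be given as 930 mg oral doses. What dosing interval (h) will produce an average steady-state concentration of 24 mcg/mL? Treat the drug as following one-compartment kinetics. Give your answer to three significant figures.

2.27 h

F·D/τ = CL·Css → τ = F·D / (CL·Css).
τ = 0.76 × 930 / (13 × 24) = 2.265 h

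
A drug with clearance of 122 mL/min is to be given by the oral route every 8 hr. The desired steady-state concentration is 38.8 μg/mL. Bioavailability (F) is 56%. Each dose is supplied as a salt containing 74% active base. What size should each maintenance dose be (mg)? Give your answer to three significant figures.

5480 mg

Convert clearance: 122 mL/min × 60 min/h ÷ 1000 mL/L = 7.320 L/h
D = CL × Css × τ / F / S = 7.320 × 38.8 × 8 / 0.56 / 0.74 = 5483 mg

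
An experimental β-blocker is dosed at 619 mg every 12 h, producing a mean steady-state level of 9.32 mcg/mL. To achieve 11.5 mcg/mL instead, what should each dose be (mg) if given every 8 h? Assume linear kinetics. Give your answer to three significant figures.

For first-order elimination, Css ∝ F·D/(CL·τ); F and CL are unchanged, so Css ∝ D/τ.
D₂ = D₁ × (Css,target / Css,current) × (τ₂/τ₁) = 619 × (11.5/9.32) × (8/12) = 509.2 mg

509 mg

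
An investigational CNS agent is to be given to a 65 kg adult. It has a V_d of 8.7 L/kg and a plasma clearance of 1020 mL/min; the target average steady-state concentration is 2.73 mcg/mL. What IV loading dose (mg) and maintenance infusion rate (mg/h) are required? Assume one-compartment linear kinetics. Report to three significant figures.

(a) 1540 mg; (b) 167 mg/h

Total Vd = 8.7 × 65 = 565.5 L
Loading: fill Vd to C_target → 565.5 L × 2.73 mg/L = 1544 mg
Convert clearance: 1020 mL/min × 60 min/h ÷ 1000 mL/L = 61.20 L/h
Maintenance: replace elimination → rate = CL × Css = 61.20 × 2.73 = 167.1 mg/h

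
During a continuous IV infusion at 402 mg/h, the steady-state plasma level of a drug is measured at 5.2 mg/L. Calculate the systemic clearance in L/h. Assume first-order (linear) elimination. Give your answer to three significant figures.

77.3 L/h

At steady state, infusion rate = CL × Css, so CL = rate / Css.
CL = 402 / 5.2 = 77.31 L/h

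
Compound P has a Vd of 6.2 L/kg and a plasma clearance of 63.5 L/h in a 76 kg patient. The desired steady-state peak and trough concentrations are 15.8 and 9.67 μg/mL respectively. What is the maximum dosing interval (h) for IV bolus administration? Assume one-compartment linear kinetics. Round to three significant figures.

Vd(total) = 76 kg × 6.2 L/kg = 471.2 L
k = CL / Vd = 63.50 / 471.2 = 0.1348 h⁻¹
Between IV bolus doses, concentration decays as C = C₀·e^(−kτ), so C_peak/C_trough = e^(kτ).
τ_max = ln(C_peak/C_trough) / k = ln(15.8/9.67) / 0.1348 = 0.4910 / 0.1348 = 3.642 h

3.64 h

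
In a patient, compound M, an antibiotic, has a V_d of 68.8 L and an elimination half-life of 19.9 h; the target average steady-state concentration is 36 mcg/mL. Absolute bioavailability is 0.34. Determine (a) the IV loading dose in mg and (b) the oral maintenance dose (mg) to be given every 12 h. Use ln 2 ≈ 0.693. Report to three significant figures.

LD = Vd × C = 68.80 × 36 = 2477 mg
CL = 0.693 × Vd / t½ = 0.693 × 68.80 / 19.9 = 2.396 L/h
D = CL × Css × τ / F = 2.396 × 36 × 12 / 0.34 = 3044 mg

(a) 2480 mg; (b) 3040 mg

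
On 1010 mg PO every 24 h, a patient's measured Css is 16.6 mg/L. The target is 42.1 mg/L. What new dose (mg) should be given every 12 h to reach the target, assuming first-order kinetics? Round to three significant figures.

1280 mg

With linear kinetics, Css is proportional to dose rate (D/τ) at fixed clearance.
D₂ = D₁ × (Css,target / Css,current) × (τ₂/τ₁) = 1010 × (42.1/16.6) × (12/24) = 1281 mg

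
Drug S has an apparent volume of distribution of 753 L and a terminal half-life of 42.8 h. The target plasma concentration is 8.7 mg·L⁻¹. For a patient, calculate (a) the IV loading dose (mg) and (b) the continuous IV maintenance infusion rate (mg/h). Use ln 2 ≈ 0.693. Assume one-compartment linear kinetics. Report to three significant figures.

LD = Vd × C = 753.0 × 8.7 = 6551 mg
CL = 0.693 × Vd / t½ = 0.693 × 753.0 / 42.8 = 12.19 L/h
Infusion rate = CL × Css = 12.19 × 8.7 = 106.1 mg/h

(a) 6550 mg; (b) 106 mg/h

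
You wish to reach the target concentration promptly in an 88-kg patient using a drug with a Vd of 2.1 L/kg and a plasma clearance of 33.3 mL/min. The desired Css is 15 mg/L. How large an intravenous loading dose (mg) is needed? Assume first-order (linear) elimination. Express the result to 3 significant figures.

Vd(total) = 88 kg × 2.1 L/kg = 184.8 L
LD = Vd × C = 184.8 × 15.00 = 2772 mg

2770 mg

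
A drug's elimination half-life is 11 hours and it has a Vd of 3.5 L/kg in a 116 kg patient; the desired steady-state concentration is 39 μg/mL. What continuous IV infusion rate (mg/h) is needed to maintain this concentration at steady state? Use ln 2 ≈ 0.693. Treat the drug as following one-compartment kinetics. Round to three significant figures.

Vd(total) = 116 kg × 3.5 L/kg = 406.0 L
CL = ln 2 · Vd / t½ = 0.693 × 406.0 / 11 = 25.58 L/h
Infusion rate = CL × Css = 25.58 × 39 = 997.6 mg/h

998 mg/h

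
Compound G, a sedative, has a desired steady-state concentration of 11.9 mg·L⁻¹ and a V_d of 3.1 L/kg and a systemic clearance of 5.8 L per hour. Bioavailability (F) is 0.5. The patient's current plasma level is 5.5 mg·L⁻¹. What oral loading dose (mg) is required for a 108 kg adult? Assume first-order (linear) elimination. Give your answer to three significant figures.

4290 mg

Vd = 3.1 L/kg × 108 kg = 334.8 L
The loading dose fills Vd to the target concentration.
Concentration deficit ΔC = 11.9 − 5.5 = 6.400 mg/L
LD = Vd × ΔC / F = 334.8 × 6.400 / 0.5 = 4285 mg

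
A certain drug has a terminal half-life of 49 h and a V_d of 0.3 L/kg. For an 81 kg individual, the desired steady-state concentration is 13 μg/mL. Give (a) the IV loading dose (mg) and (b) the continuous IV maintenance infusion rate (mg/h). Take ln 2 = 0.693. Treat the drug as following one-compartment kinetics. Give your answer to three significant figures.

Total Vd = 0.3 × 81 = 24.30 L
LD = Vd × C = 24.30 × 13 = 315.9 mg
CL = 0.693 × Vd / t½ = 0.693 × 24.30 / 49 = 0.3437 L/h
Infusion rate = CL × Css = 0.3437 × 13 = 4.468 mg/h

(a) 316 mg; (b) 4.47 mg/h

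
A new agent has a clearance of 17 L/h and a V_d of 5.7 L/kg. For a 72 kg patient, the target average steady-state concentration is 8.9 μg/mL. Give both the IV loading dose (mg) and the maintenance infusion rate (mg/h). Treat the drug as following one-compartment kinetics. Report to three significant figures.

(a) 3650 mg; (b) 151 mg/h

Vd = 5.7 L/kg × 72 kg = 410.4 L
Loading: fill Vd to C_target → 410.4 L × 8.9 mg/L = 3653 mg
Infusion rate = 17.00 L/h × 8.9 mg/L = 151.3 mg/h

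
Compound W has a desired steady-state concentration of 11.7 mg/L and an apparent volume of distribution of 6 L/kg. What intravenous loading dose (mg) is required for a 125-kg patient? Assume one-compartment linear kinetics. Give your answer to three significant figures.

Vd(total) = 125 kg × 6 L/kg = 750.0 L
LD = Vd × C = 750.0 × 11.70 = 8775 mg

8780 mg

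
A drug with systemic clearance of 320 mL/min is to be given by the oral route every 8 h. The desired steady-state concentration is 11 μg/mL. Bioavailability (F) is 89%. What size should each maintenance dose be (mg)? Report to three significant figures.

1900 mg

Convert clearance: 320 mL/min × 60 min/h ÷ 1000 mL/L = 19.20 L/h
At steady state, dose per interval replaces the amount cleared in that interval: F·D/τ = CL·Css.
D = CL × Css × τ / F = 19.20 × 11 × 8 / 0.89 = 1898 mg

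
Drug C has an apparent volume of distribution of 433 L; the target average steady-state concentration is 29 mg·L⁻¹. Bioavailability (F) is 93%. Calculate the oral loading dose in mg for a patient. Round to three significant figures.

LD = Vd × C / F = 433.0 × 29.00 / 0.93 = 13500 mg

13500 mg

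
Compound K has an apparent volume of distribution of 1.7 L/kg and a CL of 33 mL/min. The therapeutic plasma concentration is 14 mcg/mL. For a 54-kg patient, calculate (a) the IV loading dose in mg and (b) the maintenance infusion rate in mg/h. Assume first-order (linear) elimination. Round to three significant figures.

Vd = 1.7 L/kg × 54 kg = 91.80 L
Loading dose = Vd × C = 91.80 × 14 = 1285 mg
CL = 33 mL/min × 60/1000 = 1.980 L/h
Maintenance infusion rate = CL × Css = 1.980 × 14 = 27.72 mg/h

(a) 1290 mg; (b) 27.7 mg/h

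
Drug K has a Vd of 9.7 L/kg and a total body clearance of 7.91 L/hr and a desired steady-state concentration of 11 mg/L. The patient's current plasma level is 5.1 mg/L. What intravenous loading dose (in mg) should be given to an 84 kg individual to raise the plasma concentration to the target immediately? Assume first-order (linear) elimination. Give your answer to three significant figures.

Vd(total) = 84 kg × 9.7 L/kg = 814.8 L
LD is governed by Vd — clearance does not enter the loading-dose calculation.
Concentration deficit ΔC = 11 − 5.1 = 5.900 mg/L
LD = Vd × ΔC = 814.8 × 5.900 = 4807 mg

4810 mg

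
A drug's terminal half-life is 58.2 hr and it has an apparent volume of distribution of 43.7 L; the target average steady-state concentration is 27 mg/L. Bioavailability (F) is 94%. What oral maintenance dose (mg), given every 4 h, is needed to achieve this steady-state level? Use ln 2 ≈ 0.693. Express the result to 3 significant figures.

59.8 mg

CL = 0.693 × Vd / t½ = 0.693 × 43.70 / 58.2 = 0.5203 L/h
D = CL × Css × τ / F = 0.5203 × 27 × 4 / 0.94 = 59.78 mg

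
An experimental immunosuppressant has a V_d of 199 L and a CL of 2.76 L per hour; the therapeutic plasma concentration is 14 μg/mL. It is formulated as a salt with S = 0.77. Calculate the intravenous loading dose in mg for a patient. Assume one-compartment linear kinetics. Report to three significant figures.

LD = Vd × C / S = 199.0 × 14.00 / 0.77 = 3618 mg

3620 mg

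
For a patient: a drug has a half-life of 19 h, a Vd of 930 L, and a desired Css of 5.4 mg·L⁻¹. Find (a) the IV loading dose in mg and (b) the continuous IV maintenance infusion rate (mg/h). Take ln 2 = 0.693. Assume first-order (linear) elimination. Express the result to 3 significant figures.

(a) 5020 mg; (b) 183 mg/h

LD = Vd × C = 930.0 × 5.4 = 5022 mg
CL = 0.693 × Vd / t½ = 0.693 × 930.0 / 19 = 33.92 L/h
Infusion rate = CL × Css = 33.92 × 5.4 = 183.2 mg/h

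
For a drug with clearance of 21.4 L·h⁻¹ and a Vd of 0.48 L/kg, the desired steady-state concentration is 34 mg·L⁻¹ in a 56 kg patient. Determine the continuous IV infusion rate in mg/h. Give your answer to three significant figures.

At steady state, infusion rate equals elimination rate: rate in = CL × Css.
R₀ = 21.40 × 34 = 727.6 mg/h

728 mg/h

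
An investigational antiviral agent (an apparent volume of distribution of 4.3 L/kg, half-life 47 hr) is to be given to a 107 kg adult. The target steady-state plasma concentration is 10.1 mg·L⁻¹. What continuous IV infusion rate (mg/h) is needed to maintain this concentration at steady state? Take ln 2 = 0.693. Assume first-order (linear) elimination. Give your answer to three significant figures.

Vd(total) = 107 kg × 4.3 L/kg = 460.1 L
CL = ln 2 · Vd / t½ = 0.693 × 460.1 / 47 = 6.784 L/h
Infusion rate = CL × Css = 6.784 × 10.1 = 68.52 mg/h

68.5 mg/h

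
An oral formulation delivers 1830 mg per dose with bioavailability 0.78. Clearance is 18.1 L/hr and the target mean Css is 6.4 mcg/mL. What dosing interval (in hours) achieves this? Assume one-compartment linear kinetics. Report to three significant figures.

12.3 h

F·D/τ = CL·Css → τ = F·D / (CL·Css).
τ = 0.78 × 1830 / (18.1 × 6.4) = 12.32 h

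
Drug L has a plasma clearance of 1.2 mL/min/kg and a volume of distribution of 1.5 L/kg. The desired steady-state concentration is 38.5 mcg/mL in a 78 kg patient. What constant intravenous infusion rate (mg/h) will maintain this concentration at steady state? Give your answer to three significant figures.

216 mg/h

CL = 1.2 mL/min/kg × 78 kg = 93.60 mL/min = 93.60 × 60/1000 = 5.616 L/h
Vd does not affect the maintenance rate; only clearance governs steady-state input.
Infusion rate = CL · Css = 5.616 L/h × 38.5 mg/L = 216.2 mg/h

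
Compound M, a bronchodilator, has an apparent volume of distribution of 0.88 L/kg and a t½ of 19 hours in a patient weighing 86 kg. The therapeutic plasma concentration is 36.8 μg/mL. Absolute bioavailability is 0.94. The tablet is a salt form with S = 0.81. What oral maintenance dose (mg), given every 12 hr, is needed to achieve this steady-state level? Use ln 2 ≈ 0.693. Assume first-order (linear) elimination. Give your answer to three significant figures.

Total Vd = 0.88 × 86 = 75.68 L
CL = ln 2 · Vd / t½ = 0.693 × 75.68 / 19 = 2.760 L/h
D = CL × Css × τ / F / S = 2.760 × 36.8 × 12 / 0.94 / 0.81 = 1601 mg

1600 mg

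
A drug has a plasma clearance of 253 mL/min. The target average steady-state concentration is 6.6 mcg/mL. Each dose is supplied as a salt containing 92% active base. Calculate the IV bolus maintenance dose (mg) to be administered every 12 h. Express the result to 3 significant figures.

Convert clearance: 253 mL/min × 60 min/h ÷ 1000 mL/L = 15.18 L/h
D = CL × Css × τ / S = 15.18 × 6.6 × 12 / 0.92 = 1307 mg

1310 mg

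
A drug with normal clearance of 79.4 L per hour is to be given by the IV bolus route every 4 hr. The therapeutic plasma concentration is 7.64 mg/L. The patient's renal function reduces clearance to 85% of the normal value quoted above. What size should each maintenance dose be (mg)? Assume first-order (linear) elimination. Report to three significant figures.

2060 mg

Patient clearance = 0.85 × 79.40 = 67.49 L/h
D = CL × Css × τ = 67.49 × 7.64 × 4 = 2062 mg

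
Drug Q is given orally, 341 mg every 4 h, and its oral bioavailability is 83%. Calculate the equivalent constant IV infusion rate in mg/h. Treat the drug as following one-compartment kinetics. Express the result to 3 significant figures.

70.8 mg/h

Equivalent systemic input: infusion rate = F·D/τ.
Rate = 0.83 × 341 / 4 = 70.76 mg/h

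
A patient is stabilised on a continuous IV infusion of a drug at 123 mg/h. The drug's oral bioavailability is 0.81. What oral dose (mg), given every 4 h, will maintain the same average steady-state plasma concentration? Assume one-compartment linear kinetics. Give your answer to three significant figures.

To maintain the same Css, the systemic dosing rate must be unchanged: F·D/τ = infusion rate.
D = rate × τ / F = 123 × 4 / 0.81 = 607.4 mg

607 mg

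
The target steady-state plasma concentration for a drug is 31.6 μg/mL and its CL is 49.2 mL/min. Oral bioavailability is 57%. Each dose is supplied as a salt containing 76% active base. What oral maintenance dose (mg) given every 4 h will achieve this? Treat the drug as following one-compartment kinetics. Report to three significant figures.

861 mg

CL = 49.2 mL/min = 49.2 × 0.06 = 2.952 L/h
D = CL × Css × τ / F / S = 2.952 × 31.6 × 4 / 0.57 / 0.76 = 861.3 mg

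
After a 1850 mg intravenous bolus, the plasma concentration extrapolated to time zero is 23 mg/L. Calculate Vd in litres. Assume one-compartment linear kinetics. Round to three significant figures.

80.4 L

Immediately after an IV bolus, C₀ = Dose / Vd, so Vd = Dose / C₀.
Vd = 1850 / 23 = 80.43 L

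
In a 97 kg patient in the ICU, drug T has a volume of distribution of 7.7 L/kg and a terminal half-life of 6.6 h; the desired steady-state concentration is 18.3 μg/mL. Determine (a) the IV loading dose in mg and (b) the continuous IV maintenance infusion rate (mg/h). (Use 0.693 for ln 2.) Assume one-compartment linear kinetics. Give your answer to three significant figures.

Total Vd = 7.7 × 97 = 746.9 L
LD = Vd × C = 746.9 × 18.3 = 13670 mg
CL = 0.693 × Vd / t½ = 0.693 × 746.9 / 6.6 = 78.42 L/h
Infusion rate = CL × Css = 78.42 × 18.3 = 1435 mg/h

(a) 13700 mg; (b) 1440 mg/h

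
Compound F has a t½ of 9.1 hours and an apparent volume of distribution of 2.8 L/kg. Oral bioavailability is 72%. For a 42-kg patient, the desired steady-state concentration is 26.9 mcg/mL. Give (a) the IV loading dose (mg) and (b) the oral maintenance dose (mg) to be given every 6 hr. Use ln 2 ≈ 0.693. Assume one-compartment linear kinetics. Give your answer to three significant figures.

(a) 3160 mg; (b) 2010 mg

Vd = 2.8 L/kg × 42 kg = 117.6 L
LD = Vd × C = 117.6 × 26.9 = 3163 mg
CL = 0.693 × Vd / t½ = 0.693 × 117.6 / 9.1 = 8.956 L/h
D = CL × Css × τ / F = 8.956 × 26.9 × 6 / 0.72 = 2008 mg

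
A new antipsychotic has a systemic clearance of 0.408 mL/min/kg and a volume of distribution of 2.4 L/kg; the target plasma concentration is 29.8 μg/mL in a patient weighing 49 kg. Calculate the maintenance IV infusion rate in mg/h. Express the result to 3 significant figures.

CL = 0.408 mL/min/kg × 49 kg = 19.99 mL/min = 19.99 × 60/1000 = 1.199 L/h
At steady state, infusion rate equals elimination rate: rate in = CL × Css.
Infusion rate = CL · Css = 1.199 L/h × 29.8 mg/L = 35.73 mg/h

35.7 mg/h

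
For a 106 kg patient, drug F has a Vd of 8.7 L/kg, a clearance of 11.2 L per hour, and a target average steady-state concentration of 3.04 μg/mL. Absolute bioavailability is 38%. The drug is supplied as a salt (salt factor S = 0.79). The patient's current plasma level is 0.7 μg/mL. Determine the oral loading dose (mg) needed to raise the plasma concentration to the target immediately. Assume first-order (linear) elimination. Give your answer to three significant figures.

Total Vd = 8.7 × 106 = 922.2 L
Concentration deficit ΔC = 3.04 − 0.7 = 2.340 mg/L
LD = Vd × ΔC / F / S = 922.2 × 2.340 / 0.38 / 0.79 = 7188 mg

7190 mg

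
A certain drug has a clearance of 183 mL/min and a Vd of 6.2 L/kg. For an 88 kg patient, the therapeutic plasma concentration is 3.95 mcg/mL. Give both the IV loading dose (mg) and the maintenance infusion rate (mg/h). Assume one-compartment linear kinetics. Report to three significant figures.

(a) 2160 mg; (b) 43.4 mg/h

Vd = 6.2 L/kg × 88 kg = 545.6 L
Loading: fill Vd to C_target → 545.6 L × 3.95 mg/L = 2155 mg
CL = 183 mL/min × 60/1000 = 10.98 L/h
Maintenance: replace elimination → rate = CL × Css = 10.98 × 3.95 = 43.37 mg/h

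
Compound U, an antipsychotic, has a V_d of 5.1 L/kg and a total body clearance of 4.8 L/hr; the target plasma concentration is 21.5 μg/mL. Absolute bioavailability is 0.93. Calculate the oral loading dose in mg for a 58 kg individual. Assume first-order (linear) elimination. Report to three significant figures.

6840 mg

Vd(total) = 58 kg × 5.1 L/kg = 295.8 L
Loading dose depends on Vd (not clearance): it fills the distribution volume.
LD = Vd × C / F = 295.8 × 21.50 / 0.93 = 6838 mg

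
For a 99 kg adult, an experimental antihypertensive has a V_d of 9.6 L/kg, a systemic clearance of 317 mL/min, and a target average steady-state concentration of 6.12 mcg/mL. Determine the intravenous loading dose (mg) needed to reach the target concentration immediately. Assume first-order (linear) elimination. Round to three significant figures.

5820 mg

Vd = 9.6 L/kg × 99 kg = 950.4 L
LD = Vd × C = 950.4 × 6.120 = 5816 mg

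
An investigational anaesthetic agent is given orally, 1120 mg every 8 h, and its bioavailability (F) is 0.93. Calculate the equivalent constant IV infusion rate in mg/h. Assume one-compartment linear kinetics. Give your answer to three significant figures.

130 mg/h

Equivalent systemic input: infusion rate = F·D/τ.
Rate = 0.93 × 1120 / 8 = 130.2 mg/h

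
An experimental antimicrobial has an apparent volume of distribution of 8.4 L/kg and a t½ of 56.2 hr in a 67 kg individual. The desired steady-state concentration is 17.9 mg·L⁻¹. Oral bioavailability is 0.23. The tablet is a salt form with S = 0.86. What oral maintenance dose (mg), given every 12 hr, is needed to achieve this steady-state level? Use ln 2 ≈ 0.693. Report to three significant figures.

7540 mg

Total Vd = 8.4 × 67 = 562.8 L
CL = 0.693 × Vd / t½ = 0.693 × 562.8 / 56.2 = 6.940 L/h
D = CL × Css × τ / F / S = 6.940 × 17.9 × 12 / 0.23 / 0.86 = 7536 mg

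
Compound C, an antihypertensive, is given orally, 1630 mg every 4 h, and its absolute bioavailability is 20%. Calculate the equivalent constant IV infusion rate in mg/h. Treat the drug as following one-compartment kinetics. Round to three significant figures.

81.5 mg/h

Equivalent systemic input: infusion rate = F·D/τ.
Rate = 0.2 × 1630 / 4 = 81.50 mg/h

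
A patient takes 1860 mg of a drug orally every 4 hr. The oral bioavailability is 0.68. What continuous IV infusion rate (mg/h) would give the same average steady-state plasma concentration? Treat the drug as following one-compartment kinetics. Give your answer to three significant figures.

Equivalent systemic input: infusion rate = F·D/τ.
Rate = 0.68 × 1860 / 4 = 316.2 mg/h

316 mg/h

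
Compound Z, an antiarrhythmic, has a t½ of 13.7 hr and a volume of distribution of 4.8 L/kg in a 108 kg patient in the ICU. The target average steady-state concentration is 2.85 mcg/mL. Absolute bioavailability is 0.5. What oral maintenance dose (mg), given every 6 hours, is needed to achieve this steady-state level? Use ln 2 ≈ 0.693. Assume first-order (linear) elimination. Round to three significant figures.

897 mg

Vd(total) = 108 kg × 4.8 L/kg = 518.4 L
k = 0.693/13.7 = 0.05058 h⁻¹, so CL = k·Vd = 0.05058 × 518.4 = 26.22 L/h
D = CL × Css × τ / F = 26.22 × 2.85 × 6 / 0.5 = 896.7 mg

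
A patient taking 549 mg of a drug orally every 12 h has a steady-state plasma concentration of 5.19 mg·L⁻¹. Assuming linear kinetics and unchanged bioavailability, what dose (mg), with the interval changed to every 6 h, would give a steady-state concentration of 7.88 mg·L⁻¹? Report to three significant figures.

417 mg

With linear kinetics, Css is proportional to dose rate (D/τ) at fixed clearance.
D₂ = D₁ × (Css,target / Css,current) × (τ₂/τ₁) = 549 × (7.88/5.19) × (6/12) = 416.8 mg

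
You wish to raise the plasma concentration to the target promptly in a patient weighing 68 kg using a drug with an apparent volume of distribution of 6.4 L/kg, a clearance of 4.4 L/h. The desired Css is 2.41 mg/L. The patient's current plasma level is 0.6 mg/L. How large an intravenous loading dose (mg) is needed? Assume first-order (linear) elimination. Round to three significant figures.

Vd = 6.4 L/kg × 68 kg = 435.2 L
Concentration deficit ΔC = 2.41 − 0.6 = 1.810 mg/L
LD = Vd × ΔC = 435.2 × 1.810 = 787.7 mg

788 mg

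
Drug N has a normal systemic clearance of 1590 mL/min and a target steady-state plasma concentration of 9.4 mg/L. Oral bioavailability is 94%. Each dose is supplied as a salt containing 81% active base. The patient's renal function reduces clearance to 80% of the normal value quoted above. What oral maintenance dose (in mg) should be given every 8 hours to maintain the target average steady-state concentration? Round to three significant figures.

7540 mg

CL = 1590 mL/min = 1590 × 0.06 = 95.40 L/h
Patient clearance = 0.8 × 95.40 = 76.32 L/h
At steady state, dose per interval replaces the amount cleared in that interval: F·S·D/τ = CL·Css.
D = CL × Css × τ / F / S = 76.32 × 9.4 × 8 / 0.94 / 0.81 = 7538 mg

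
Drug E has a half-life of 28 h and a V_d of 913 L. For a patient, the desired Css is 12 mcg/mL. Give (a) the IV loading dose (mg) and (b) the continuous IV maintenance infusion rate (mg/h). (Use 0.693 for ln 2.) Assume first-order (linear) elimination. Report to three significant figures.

LD = Vd × C = 913.0 × 12 = 10960 mg
CL = 0.693 × Vd / t½ = 0.693 × 913.0 / 28 = 22.60 L/h
Infusion rate = CL × Css = 22.60 × 12 = 271.2 mg/h

(a) 11000 mg; (b) 271 mg/h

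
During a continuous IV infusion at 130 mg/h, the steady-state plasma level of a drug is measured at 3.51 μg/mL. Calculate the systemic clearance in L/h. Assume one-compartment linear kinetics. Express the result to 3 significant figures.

At steady state, infusion rate = CL × Css, so CL = rate / Css.
CL = 130 / 3.51 = 37.04 L/h

37.0 L/h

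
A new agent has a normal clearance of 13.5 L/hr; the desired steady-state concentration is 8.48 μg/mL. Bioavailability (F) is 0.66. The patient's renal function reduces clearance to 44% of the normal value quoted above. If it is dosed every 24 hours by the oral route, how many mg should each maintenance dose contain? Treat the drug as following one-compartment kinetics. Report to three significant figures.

Patient clearance = 0.44 × 13.50 = 5.940 L/h
D = CL × Css × τ / F = 5.940 × 8.48 × 24 / 0.66 = 1832 mg

1830 mg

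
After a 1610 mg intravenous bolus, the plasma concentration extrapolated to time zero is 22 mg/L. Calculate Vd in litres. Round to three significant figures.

Immediately after an IV bolus, C₀ = Dose / Vd, so Vd = Dose / C₀.
Vd = 1610 / 22 = 73.18 L

73.2 L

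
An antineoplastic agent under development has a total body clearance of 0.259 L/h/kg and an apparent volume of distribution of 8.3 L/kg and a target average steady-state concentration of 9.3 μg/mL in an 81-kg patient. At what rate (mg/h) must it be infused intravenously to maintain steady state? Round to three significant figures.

CL = 0.259 L/h/kg × 81 kg = 20.98 L/h
Infusion rate = CL · Css = 20.98 L/h × 9.3 mg/L = 195.1 mg/h

195 mg/h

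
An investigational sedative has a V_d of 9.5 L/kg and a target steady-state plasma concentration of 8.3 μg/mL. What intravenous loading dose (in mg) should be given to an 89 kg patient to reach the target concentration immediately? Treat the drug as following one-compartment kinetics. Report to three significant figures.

7020 mg

Total Vd = 9.5 × 89 = 845.5 L
The loading dose fills Vd to the target concentration.
LD = Vd × C = 845.5 × 8.300 = 7018 mg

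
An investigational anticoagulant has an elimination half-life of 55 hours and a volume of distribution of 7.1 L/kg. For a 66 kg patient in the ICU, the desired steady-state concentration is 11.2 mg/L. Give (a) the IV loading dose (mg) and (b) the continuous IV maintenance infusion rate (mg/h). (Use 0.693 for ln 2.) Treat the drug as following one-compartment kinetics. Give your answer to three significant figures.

(a) 5250 mg; (b) 66.1 mg/h

Vd = 7.1 L/kg × 66 kg = 468.6 L
LD = Vd × C = 468.6 × 11.2 = 5248 mg
CL = 0.693 × Vd / t½ = 0.693 × 468.6 / 55 = 5.904 L/h
Infusion rate = CL × Css = 5.904 × 11.2 = 66.12 mg/h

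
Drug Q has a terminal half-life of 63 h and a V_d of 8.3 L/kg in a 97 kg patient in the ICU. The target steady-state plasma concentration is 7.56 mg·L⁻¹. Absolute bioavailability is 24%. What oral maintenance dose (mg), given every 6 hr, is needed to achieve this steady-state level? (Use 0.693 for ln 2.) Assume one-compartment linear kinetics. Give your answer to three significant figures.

Total Vd = 8.3 × 97 = 805.1 L
k = 0.693/63 = 0.01100 h⁻¹, so CL = k·Vd = 0.01100 × 805.1 = 8.856 L/h
D = CL × Css × τ / F = 8.856 × 7.56 × 6 / 0.24 = 1674 mg

1670 mg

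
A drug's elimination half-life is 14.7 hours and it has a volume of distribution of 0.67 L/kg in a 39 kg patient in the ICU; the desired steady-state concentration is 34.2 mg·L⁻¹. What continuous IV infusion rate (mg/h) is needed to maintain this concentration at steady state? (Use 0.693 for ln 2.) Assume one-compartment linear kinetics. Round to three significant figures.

Total Vd = 0.67 × 39 = 26.13 L
CL = ln 2 · Vd / t½ = 0.693 × 26.13 / 14.7 = 1.232 L/h
Infusion rate = CL × Css = 1.232 × 34.2 = 42.13 mg/h

42.1 mg/h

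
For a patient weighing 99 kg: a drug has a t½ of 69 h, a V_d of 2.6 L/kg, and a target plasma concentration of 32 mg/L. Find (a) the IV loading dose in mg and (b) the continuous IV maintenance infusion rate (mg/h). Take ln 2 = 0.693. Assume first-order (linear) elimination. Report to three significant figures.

Vd(total) = 99 kg × 2.6 L/kg = 257.4 L
LD = Vd × C = 257.4 × 32 = 8237 mg
CL = 0.693 × Vd / t½ = 0.693 × 257.4 / 69 = 2.585 L/h
Infusion rate = CL × Css = 2.585 × 32 = 82.72 mg/h

(a) 8240 mg; (b) 82.7 mg/h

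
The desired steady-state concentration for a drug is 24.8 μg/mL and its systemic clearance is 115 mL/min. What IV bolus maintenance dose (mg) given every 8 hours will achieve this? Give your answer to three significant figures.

1370 mg

CL = 115 mL/min × 60/1000 = 6.900 L/h
D = CL × Css × τ = 6.900 × 24.8 × 8 = 1369 mg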